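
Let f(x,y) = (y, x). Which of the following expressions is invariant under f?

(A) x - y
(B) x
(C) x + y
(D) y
C

For f(x,y) = (y, x):
After applying f: x' = y, y' = x. So x' + y' = y + x = x + y.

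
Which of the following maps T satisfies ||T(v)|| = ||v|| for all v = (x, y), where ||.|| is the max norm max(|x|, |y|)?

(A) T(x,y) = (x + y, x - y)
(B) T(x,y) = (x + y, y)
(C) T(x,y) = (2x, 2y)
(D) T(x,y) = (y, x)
D

A transformation preserves a norm if ||T(v)|| = ||v|| for every v; a single vector where the norm changes rules an option out.

(A) T(x,y) = (x + y, x - y): v = (1, 1) has norm max(|1|, |1|) = 1, but T(v) = (2, 0) has norm 2 -- not preserved.
(B) T(x,y) = (x + y, y): v = (1, 1) has norm max(|1|, |1|) = 1, but T(v) = (2, 1) has norm 2 -- not preserved.
(C) T(x,y) = (2x, 2y): v = (1, 0) has norm max(|1|, |0|) = 1, but T(v) = (2, 0) has norm 2 -- not preserved.
(D) T(x,y) = (y, x): preserves the norm -- it only permutes the coordinates and/or flips signs, which leaves max(|x|, |y|) unchanged.

Therefore the answer is (D).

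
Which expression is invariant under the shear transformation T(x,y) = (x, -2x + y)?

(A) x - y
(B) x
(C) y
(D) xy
B

Under the shear T(x,y) = (x, -2x + y):
Substitute the transformed coordinates into each option and compare with the original:
(A) x - y  ->  (x) - (-2x + y) = 3x - y   [differs from x - y: not invariant]
(B) x  ->  (x) = x   [equals x: invariant]
(C) y  ->  (-2x + y) = -2x + y   [differs from y: not invariant]
(D) xy  ->  (x)(-2x + y) = -2x^2 + xy   [differs from xy: not invariant]

Only option (B), x, is unchanged by the transformation.
A vertical shear moves points parallel to the y-axis, so the x-coordinate (and any function of x alone) is unchanged.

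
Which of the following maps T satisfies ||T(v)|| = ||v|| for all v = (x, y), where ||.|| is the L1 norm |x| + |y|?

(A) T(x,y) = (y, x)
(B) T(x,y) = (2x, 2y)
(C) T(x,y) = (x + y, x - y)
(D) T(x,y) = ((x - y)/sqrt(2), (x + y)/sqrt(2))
A

A transformation preserves a norm if ||T(v)|| = ||v|| for every v; a single vector where the norm changes rules an option out.

(A) T(x,y) = (y, x): preserves the norm -- it only permutes the coordinates and/or flips signs, which leaves |x| + |y| unchanged.
(B) T(x,y) = (2x, 2y): v = (1, 0) has norm |1| + |0| = 1, but T(v) = (2, 0) has norm 2 -- not preserved.
(C) T(x,y) = (x + y, x - y): v = (1, 0) has norm |1| + |0| = 1, but T(v) = (1, 1) has norm 2 -- not preserved.
(D) T(x,y) = ((x - y)/sqrt(2), (x + y)/sqrt(2)): v = (1, 0) has norm |1| + |0| = 1, but T(v) = (sqrt(2)/2, sqrt(2)/2) has norm sqrt(2) -- not preserved.

Therefore the answer is (A).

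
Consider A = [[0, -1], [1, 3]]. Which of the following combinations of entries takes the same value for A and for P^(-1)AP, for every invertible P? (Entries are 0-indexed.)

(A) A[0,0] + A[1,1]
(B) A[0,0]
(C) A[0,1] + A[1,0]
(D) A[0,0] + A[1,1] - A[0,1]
A

A[0,0] + A[1,1] is the trace of A. By the cyclic property of the trace, tr(P^(-1)AP) = tr(APP^(-1)) = tr(A), so it is the same for every matrix similar to A.

The other combinations are not similarity invariants. For example, take P = [[1, -1], [0, 1]] (det P = 1), so P^(-1) = [[1, 1], [0, 1]] and
B = P^(-1)AP = [[1, 1], [1, 2]].
Evaluating each option on A and on B:
(A) A[0,0] + A[1,1]: 3 for A, 3 for B -> unchanged
(B) A[0,0]: 0 for A, 1 for B -> changes
(C) A[0,1] + A[1,0]: 0 for A, 2 for B -> changes
(D) A[0,0] + A[1,1] - A[0,1]: 4 for A, 2 for B -> changes

Only (A) A[0,0] + A[1,1] = 3 survives (and it does so for every P, not just this one), so it is the invariant.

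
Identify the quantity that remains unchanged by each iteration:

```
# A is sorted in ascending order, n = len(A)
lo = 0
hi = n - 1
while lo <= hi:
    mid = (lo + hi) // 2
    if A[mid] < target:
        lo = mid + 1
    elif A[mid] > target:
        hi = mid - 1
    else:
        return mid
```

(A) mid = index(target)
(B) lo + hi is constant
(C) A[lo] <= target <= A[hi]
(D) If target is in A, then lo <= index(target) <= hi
D

A loop invariant must hold before the first iteration and be re-established by every execution of the body.

(D) If target is in A, then lo <= index(target) <= hi: Before the loop [lo, hi] = [0, n-1] covers every index. When A[mid] < target, sortedness puts target strictly to the right of mid, so setting lo = mid + 1 keeps index(target) in [lo, hi]; symmetrically for hi = mid - 1. Hence 'if target is in A then lo <= index(target) <= hi' holds after every iteration, and when lo > hi it proves target is absent.

The other options fail:
(A) mid = index(target): mid is just the current probe; it equals index(target) only on the iteration that returns.
(B) lo + hi is constant: each iteration moves exactly one of lo, hi, so lo + hi changes (e.g. 0 + (n-1) becomes (mid+1) + (n-1)).
(C) A[lo] <= target <= A[hi]: fails when target is not in A (e.g. target < A[0] already violates it before the loop), so it is not maintained in general.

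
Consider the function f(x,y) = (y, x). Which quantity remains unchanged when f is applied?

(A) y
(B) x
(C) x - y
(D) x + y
D

For f(x,y) = (y, x):
After applying f: x' = y, y' = x. So x' + y' = y + x = x + y.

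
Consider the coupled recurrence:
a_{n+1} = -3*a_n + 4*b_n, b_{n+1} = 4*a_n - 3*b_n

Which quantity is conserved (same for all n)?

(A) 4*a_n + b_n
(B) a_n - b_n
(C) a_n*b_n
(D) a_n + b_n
D

Replace a_n by a_{n+1} = -3*a_n + 4*b_n and b_n by b_{n+1} = 4*a_n - 3*b_n in each option and simplify:
(A) 4*a_n + b_n  ->  4*(-3*a_n + 4*b_n) + (4*a_n - 3*b_n) = -8*a_n + 13*b_n   [not conserved]
(B) a_n - b_n  ->  (-3*a_n + 4*b_n) - (4*a_n - 3*b_n) = -7*a_n + 7*b_n   [not conserved]
(C) a_n*b_n  ->  (-3*a_n + 4*b_n)*(4*a_n - 3*b_n) = -12*a_n^2 + 25*a_n*b_n - 12*b_n^2   [not conserved]
(D) a_n + b_n  ->  (-3*a_n + 4*b_n) + (4*a_n - 3*b_n) = a_n + b_n   [conserved]

Only (D) a_n + b_n returns to itself after one step, so it is the conserved quantity.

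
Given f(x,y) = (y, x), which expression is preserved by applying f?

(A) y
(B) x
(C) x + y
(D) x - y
C

For f(x,y) = (y, x):
After applying f: x' = y, y' = x. So x' + y' = y + x = x + y.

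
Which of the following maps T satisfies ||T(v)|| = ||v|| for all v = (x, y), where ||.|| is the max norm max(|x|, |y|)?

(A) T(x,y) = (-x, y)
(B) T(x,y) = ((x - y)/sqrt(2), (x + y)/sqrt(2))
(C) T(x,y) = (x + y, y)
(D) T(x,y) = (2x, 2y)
A

A transformation preserves a norm if ||T(v)|| = ||v|| for every v; a single vector where the norm changes rules an option out.

(A) T(x,y) = (-x, y): preserves the norm -- it only permutes the coordinates and/or flips signs, which leaves max(|x|, |y|) unchanged.
(B) T(x,y) = ((x - y)/sqrt(2), (x + y)/sqrt(2)): v = (1, 0) has norm max(|1|, |0|) = 1, but T(v) = (sqrt(2)/2, sqrt(2)/2) has norm sqrt(2)/2 -- not preserved.
(C) T(x,y) = (x + y, y): v = (1, 1) has norm max(|1|, |1|) = 1, but T(v) = (2, 1) has norm 2 -- not preserved.
(D) T(x,y) = (2x, 2y): v = (1, 0) has norm max(|1|, |0|) = 1, but T(v) = (2, 0) has norm 2 -- not preserved.

Therefore the answer is (A).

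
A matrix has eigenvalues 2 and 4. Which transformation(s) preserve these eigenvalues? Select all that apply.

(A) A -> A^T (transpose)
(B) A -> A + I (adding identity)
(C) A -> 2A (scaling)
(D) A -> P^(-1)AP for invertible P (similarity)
A and D

Eigenvalues are preserved by:
1. Similarity transformations: A -> P^(-1)AP (same characteristic polynomial)
2. Transpose: A^T has the same eigenvalues as A

Eigenvalues are NOT preserved by:
- Adding identity: eigenvalues become 2+1, 4+1
- Scaling: eigenvalues become 4, 8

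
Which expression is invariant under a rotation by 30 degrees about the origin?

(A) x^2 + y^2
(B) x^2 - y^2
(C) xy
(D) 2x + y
A

A rotation by 30 degrees sends (x, y) to (sqrt(3)x/2 - y/2, x/2 + sqrt(3)y/2).
Substitute the transformed coordinates into each option and compare with the original:
(A) x^2 + y^2  ->  (sqrt(3)x/2 - y/2)^2 + (x/2 + sqrt(3)y/2)^2 = x^2 + y^2   [equals x^2 + y^2: invariant]
(B) x^2 - y^2  ->  (sqrt(3)x/2 - y/2)^2 - (x/2 + sqrt(3)y/2)^2 = x^2/2 - sqrt(3)xy - y^2/2   [differs from x^2 - y^2: not invariant]
(C) xy  ->  (sqrt(3)x/2 - y/2)(x/2 + sqrt(3)y/2) = sqrt(3)x^2/4 + xy/2 - sqrt(3)y^2/4   [differs from xy: not invariant]
(D) 2x + y  ->  2(sqrt(3)x/2 - y/2) + (x/2 + sqrt(3)y/2) = x/2 + sqrt(3)x - y + sqrt(3)y/2   [differs from 2x + y: not invariant]

Only option (A), x^2 + y^2, is unchanged by the transformation.
Geometrically, x^2 + y^2 is the squared distance from the origin, which every rotation about the origin preserves.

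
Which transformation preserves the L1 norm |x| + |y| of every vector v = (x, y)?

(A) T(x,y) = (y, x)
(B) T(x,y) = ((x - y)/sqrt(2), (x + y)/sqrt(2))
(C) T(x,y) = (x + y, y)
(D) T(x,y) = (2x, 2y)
A

A transformation preserves a norm if ||T(v)|| = ||v|| for every v; a single vector where the norm changes rules an option out.

(A) T(x,y) = (y, x): preserves the norm -- it only permutes the coordinates and/or flips signs, which leaves |x| + |y| unchanged.
(B) T(x,y) = ((x - y)/sqrt(2), (x + y)/sqrt(2)): v = (1, 0) has norm |1| + |0| = 1, but T(v) = (sqrt(2)/2, sqrt(2)/2) has norm sqrt(2) -- not preserved.
(C) T(x,y) = (x + y, y): v = (0, 1) has norm |0| + |1| = 1, but T(v) = (1, 1) has norm 2 -- not preserved.
(D) T(x,y) = (2x, 2y): v = (1, 0) has norm |1| + |0| = 1, but T(v) = (2, 0) has norm 2 -- not preserved.

Therefore the answer is (A).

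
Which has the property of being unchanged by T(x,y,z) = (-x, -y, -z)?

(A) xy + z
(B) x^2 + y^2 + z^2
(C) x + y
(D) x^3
B

Apply T(x,y,z) = (-x, -y, -z) to each option, i.e. replace (x, y, z) by the transformed coordinates.
Substitute the transformed coordinates into each option and compare with the original:
(A) xy + z  ->  (-x)(-y) + (-z) = xy - z   [differs from xy + z: not invariant]
(B) x^2 + y^2 + z^2  ->  (-x)^2 + (-y)^2 + (-z)^2 = x^2 + y^2 + z^2   [equals x^2 + y^2 + z^2: invariant]
(C) x + y  ->  (-x) + (-y) = -x - y   [differs from x + y: not invariant]
(D) x^3  ->  (-x)^3 = -x^3   [differs from x^3: not invariant]

Only option (B), x^2 + y^2 + z^2, is unchanged by the transformation.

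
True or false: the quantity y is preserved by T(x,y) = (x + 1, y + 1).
False

Substitute T(x,y) = (x + 1, y + 1) into the expression and compare with the original.

Original: y
After applying T: (y + 1) = y + 1

This differs from the original y (difference: 1), so the expression is NOT invariant.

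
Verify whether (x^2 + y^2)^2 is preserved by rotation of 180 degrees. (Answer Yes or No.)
Yes

Applying rotation by 180 degrees: x' = x*cos(180 degrees) - y*sin(180 degrees) = -x, y' = x*sin(180 degrees) + y*cos(180 degrees) = -y

Substituting into (x^2 + y^2)^2:
((-x)^2 + (-y)^2)^2
= x^4 + 2x^2y^2 + y^4 = (x^2 + y^2)^2

This equals the original expression (x^2 + y^2)^2, so it IS invariant.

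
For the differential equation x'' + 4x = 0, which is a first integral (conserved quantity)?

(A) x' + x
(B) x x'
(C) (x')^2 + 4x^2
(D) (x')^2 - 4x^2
C

A first integral I satisfies dI/dt = 0 along every solution. Differentiate each option and use the equation of motion:
(A) d/dt[x' + x] = x'' + x' = -4x + x', not identically 0
(B) d/dt[x x'] = (x')^2 + x x'' = (x')^2 - 4x^2, not identically 0
(C) d/dt[(x')^2 + 4x^2] = 2x'x'' + 8x x' = 2x'(-4x) + 8x x' = 0
(D) d/dt[(x')^2 - 4x^2] = 2x'x'' - 8x x' = -16x x', not identically 0

Only (C) has zero time-derivative. So the energy-like quantity (x')^2 + 4x^2 is the first integral.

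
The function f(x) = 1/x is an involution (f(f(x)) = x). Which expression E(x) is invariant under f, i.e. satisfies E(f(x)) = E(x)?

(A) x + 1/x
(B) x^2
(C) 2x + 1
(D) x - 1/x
A

Replace x by f(x) = 1/x in each option and simplify. As a quick numerical cross-check, also compare E(4) with E(f(4)) = E(1/4).

(A) x + 1/x  ->  (1/x) + 1/(1/x), which simplifies back to x + 1/x; check: E(4) = 17/4, E(1/4) = 17/4.   [invariant]
(B) x^2  ->  (1/x)^2 = x^(-2); check: E(4) = 16 but E(1/4) = 1/16.   [not invariant]
(C) 2x + 1  ->  2(1/x) + 1 = (x + 2)/x; check: E(4) = 9 but E(1/4) = 3/2.   [not invariant]
(D) x - 1/x  ->  (1/x) - 1/(1/x) = -x + 1/x; check: E(4) = 15/4 but E(1/4) = -15/4.   [not invariant]

Only (A) is unchanged. E is symmetric under swapping x with f(x) = 1/x, which is exactly what an involution does.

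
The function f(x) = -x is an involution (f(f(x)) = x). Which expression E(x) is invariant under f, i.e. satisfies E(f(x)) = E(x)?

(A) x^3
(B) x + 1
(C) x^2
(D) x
C

Replace x by f(x) = -x in each option and simplify. As a quick numerical cross-check, also compare E(3) with E(f(3)) = E(-3).

(A) x^3  ->  (-x)^3 = -x^3; check: E(3) = 27 but E(-3) = -27.   [not invariant]
(B) x + 1  ->  (-x) + 1 = 1 - x; check: E(3) = 4 but E(-3) = -2.   [not invariant]
(C) x^2  ->  (-x)^2, which simplifies back to x^2; check: E(3) = 9, E(-3) = 9.   [invariant]
(D) x  ->  (-x) = -x; check: E(3) = 3 but E(-3) = -3.   [not invariant]

Only (C) is unchanged. E is symmetric under swapping x with f(x) = -x, which is exactly what an involution does.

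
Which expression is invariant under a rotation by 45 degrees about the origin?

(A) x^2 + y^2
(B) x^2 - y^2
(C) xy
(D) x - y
A

A rotation by 45 degrees sends (x, y) to (sqrt(2)x/2 - sqrt(2)y/2, sqrt(2)x/2 + sqrt(2)y/2).
Substitute the transformed coordinates into each option and compare with the original:
(A) x^2 + y^2  ->  (sqrt(2)x/2 - sqrt(2)y/2)^2 + (sqrt(2)x/2 + sqrt(2)y/2)^2 = x^2 + y^2   [equals x^2 + y^2: invariant]
(B) x^2 - y^2  ->  (sqrt(2)x/2 - sqrt(2)y/2)^2 - (sqrt(2)x/2 + sqrt(2)y/2)^2 = -2xy   [differs from x^2 - y^2: not invariant]
(C) xy  ->  (sqrt(2)x/2 - sqrt(2)y/2)(sqrt(2)x/2 + sqrt(2)y/2) = x^2/2 - y^2/2   [differs from xy: not invariant]
(D) x - y  ->  (sqrt(2)x/2 - sqrt(2)y/2) - (sqrt(2)x/2 + sqrt(2)y/2) = -sqrt(2)y   [differs from x - y: not invariant]

Only option (A), x^2 + y^2, is unchanged by the transformation.
Geometrically, x^2 + y^2 is the squared distance from the origin, which every rotation about the origin preserves.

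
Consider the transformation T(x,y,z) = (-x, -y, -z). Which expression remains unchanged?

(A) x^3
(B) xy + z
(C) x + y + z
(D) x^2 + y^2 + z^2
D

Apply T(x,y,z) = (-x, -y, -z) to each option, i.e. replace (x, y, z) by the transformed coordinates.
Substitute the transformed coordinates into each option and compare with the original:
(A) x^3  ->  (-x)^3 = -x^3   [differs from x^3: not invariant]
(B) xy + z  ->  (-x)(-y) + (-z) = xy - z   [differs from xy + z: not invariant]
(C) x + y + z  ->  (-x) + (-y) + (-z) = -x - y - z   [differs from x + y + z: not invariant]
(D) x^2 + y^2 + z^2  ->  (-x)^2 + (-y)^2 + (-z)^2 = x^2 + y^2 + z^2   [equals x^2 + y^2 + z^2: invariant]

Only option (D), x^2 + y^2 + z^2, is unchanged by the transformation.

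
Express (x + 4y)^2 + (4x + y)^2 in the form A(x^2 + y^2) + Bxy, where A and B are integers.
17(x^2 + y^2) + 16xy

Expanding: (x + 4y)^2 = x^2 + 8xy + 16y^2
(4x + y)^2 = 16x^2 + 8xy + y^2
Sum = (1+16)(x^2+y^2) + 16xy = 17(x^2 + y^2) + 16xy
This is symmetric in x and y.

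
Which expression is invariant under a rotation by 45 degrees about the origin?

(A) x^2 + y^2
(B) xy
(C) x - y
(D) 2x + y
A

A rotation by 45 degrees sends (x, y) to (sqrt(2)x/2 - sqrt(2)y/2, sqrt(2)x/2 + sqrt(2)y/2).
Substitute the transformed coordinates into each option and compare with the original:
(A) x^2 + y^2  ->  (sqrt(2)x/2 - sqrt(2)y/2)^2 + (sqrt(2)x/2 + sqrt(2)y/2)^2 = x^2 + y^2   [equals x^2 + y^2: invariant]
(B) xy  ->  (sqrt(2)x/2 - sqrt(2)y/2)(sqrt(2)x/2 + sqrt(2)y/2) = x^2/2 - y^2/2   [differs from xy: not invariant]
(C) x - y  ->  (sqrt(2)x/2 - sqrt(2)y/2) - (sqrt(2)x/2 + sqrt(2)y/2) = -sqrt(2)y   [differs from x - y: not invariant]
(D) 2x + y  ->  2(sqrt(2)x/2 - sqrt(2)y/2) + (sqrt(2)x/2 + sqrt(2)y/2) = 3sqrt(2)x/2 - sqrt(2)y/2   [differs from 2x + y: not invariant]

Only option (A), x^2 + y^2, is unchanged by the transformation.
Geometrically, x^2 + y^2 is the squared distance from the origin, which every rotation about the origin preserves.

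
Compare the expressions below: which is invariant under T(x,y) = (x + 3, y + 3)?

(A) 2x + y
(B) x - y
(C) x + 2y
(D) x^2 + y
B

An expression E(x,y) is invariant under T if E(T(x,y)) = E(x,y). Here T(x,y) = (x + 3, y + 3).
Substitute the transformed coordinates into each option and compare with the original:
(A) 2x + y  ->  2(x + 3) + (y + 3) = 2x + y + 9   [differs from 2x + y: not invariant]
(B) x - y  ->  (x + 3) - (y + 3) = x - y   [equals x - y: invariant]
(C) x + 2y  ->  (x + 3) + 2(y + 3) = x + 2y + 9   [differs from x + 2y: not invariant]
(D) x^2 + y  ->  (x + 3)^2 + (y + 3) = x^2 + 6x + y + 12   [differs from x^2 + y: not invariant]

Only option (B), x - y, is unchanged by the transformation.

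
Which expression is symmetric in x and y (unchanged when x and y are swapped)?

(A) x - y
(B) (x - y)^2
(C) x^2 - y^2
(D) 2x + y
B

A symmetric expression is unchanged when the variables are permuted; here the transformation to test is the swap (x, y) -> (y, x).
Substitute the transformed coordinates into each option and compare with the original:
(A) x - y  ->  (y) - (x) = -x + y   [differs from x - y: not invariant]
(B) (x - y)^2  ->  ((y) - (x))^2 = x^2 - 2xy + y^2   [equals (x - y)^2: invariant]
(C) x^2 - y^2  ->  (y)^2 - (x)^2 = -x^2 + y^2   [differs from x^2 - y^2: not invariant]
(D) 2x + y  ->  2(y) + (x) = x + 2y   [differs from 2x + y: not invariant]

Only option (B), (x - y)^2, is unchanged by the transformation.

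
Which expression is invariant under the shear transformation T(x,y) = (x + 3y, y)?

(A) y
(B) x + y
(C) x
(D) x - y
A

Under the shear T(x,y) = (x + 3y, y):
Substitute the transformed coordinates into each option and compare with the original:
(A) y  ->  (y) = y   [equals y: invariant]
(B) x + y  ->  (x + 3y) + (y) = x + 4y   [differs from x + y: not invariant]
(C) x  ->  (x + 3y) = x + 3y   [differs from x: not invariant]
(D) x - y  ->  (x + 3y) - (y) = x + 2y   [differs from x - y: not invariant]

Only option (A), y, is unchanged by the transformation.
A horizontal shear moves points parallel to the x-axis, so the y-coordinate (and any function of y alone) is unchanged.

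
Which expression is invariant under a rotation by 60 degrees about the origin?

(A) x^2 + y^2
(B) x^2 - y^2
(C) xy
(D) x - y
A

A rotation by 60 degrees sends (x, y) to (x/2 - sqrt(3)y/2, sqrt(3)x/2 + y/2).
Substitute the transformed coordinates into each option and compare with the original:
(A) x^2 + y^2  ->  (x/2 - sqrt(3)y/2)^2 + (sqrt(3)x/2 + y/2)^2 = x^2 + y^2   [equals x^2 + y^2: invariant]
(B) x^2 - y^2  ->  (x/2 - sqrt(3)y/2)^2 - (sqrt(3)x/2 + y/2)^2 = -x^2/2 - sqrt(3)xy + y^2/2   [differs from x^2 - y^2: not invariant]
(C) xy  ->  (x/2 - sqrt(3)y/2)(sqrt(3)x/2 + y/2) = sqrt(3)x^2/4 - xy/2 - sqrt(3)y^2/4   [differs from xy: not invariant]
(D) x - y  ->  (x/2 - sqrt(3)y/2) - (sqrt(3)x/2 + y/2) = -sqrt(3)x/2 + x/2 - sqrt(3)y/2 - y/2   [differs from x - y: not invariant]

Only option (A), x^2 + y^2, is unchanged by the transformation.
Geometrically, x^2 + y^2 is the squared distance from the origin, which every rotation about the origin preserves.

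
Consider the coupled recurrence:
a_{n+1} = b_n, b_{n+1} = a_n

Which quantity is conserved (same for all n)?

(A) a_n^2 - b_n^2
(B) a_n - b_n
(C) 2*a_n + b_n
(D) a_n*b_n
D

Replace a_n by a_{n+1} = b_n and b_n by b_{n+1} = a_n in each option and simplify:
(A) a_n^2 - b_n^2  ->  (b_n)^2 - (a_n)^2 = -a_n^2 + b_n^2   [not conserved]
(B) a_n - b_n  ->  (b_n) - (a_n) = -a_n + b_n   [not conserved]
(C) 2*a_n + b_n  ->  2*(b_n) + (a_n) = a_n + 2*b_n   [not conserved]
(D) a_n*b_n  ->  (b_n)*(a_n) = a_n*b_n   [conserved]

Only (D) a_n*b_n returns to itself after one step, so it is the conserved quantity.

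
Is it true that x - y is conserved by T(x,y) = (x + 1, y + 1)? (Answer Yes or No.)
Yes

Substitute T(x,y) = (x + 1, y + 1) into the expression and compare with the original.

Original: x - y
After applying T: (x + 1) - (y + 1) = x - y

This is identical to the original x - y, so the expression is invariant.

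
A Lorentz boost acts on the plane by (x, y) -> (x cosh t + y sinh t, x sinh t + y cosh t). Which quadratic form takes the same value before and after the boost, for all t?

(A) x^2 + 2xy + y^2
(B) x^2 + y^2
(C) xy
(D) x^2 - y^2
D

Write x' = x cosh t + y sinh t, y' = x sinh t + y cosh t and substitute into each option:
(A) x^2 + 2xy + y^2: (x' + y')^2 with x' + y' = (x + y)(cosh t + sinh t) = (x + y)e^t, so it becomes (x + y)^2 e^(2t)   [not invariant for t != 0]
(B) x^2 + y^2: (x cosh t + y sinh t)^2 + (x sinh t + y cosh t)^2 = (x^2 + y^2)(cosh^2 t + sinh^2 t) + 4xy sinh t cosh t = (x^2 + y^2) cosh 2t + 2xy sinh 2t   [not invariant for t != 0]
(C) xy: (x cosh t + y sinh t)(x sinh t + y cosh t) = xy(cosh^2 t + sinh^2 t) + (x^2 + y^2) sinh t cosh t = xy cosh 2t + (x^2 + y^2)(sinh 2t)/2   [not invariant for t != 0]
(D) x^2 - y^2: (x cosh t + y sinh t)^2 - (x sinh t + y cosh t)^2 = x^2(cosh^2 t - sinh^2 t) + 2xy(cosh t sinh t - sinh t cosh t) + y^2(sinh^2 t - cosh^2 t) = x^2 - y^2   [invariant, using cosh^2 t - sinh^2 t = 1]

Only (D) x^2 - y^2 is unchanged; it is the Minkowski form preserved by Lorentz boosts, just as x^2 + y^2 is preserved by ordinary rotations.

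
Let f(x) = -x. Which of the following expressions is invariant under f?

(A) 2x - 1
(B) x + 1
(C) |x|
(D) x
C

For f(x) = -x:
Applying f replaces x by -x. Since |-x| = |x|, the absolute value is unchanged by f, whereas x -> -x, 2x - 1 -> -2x - 1 and x + 1 -> -x + 1 all change.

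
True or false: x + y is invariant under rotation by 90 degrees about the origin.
False

Applying rotation by 90 degrees: x' = x*cos(90 degrees) - y*sin(90 degrees) = -y, y' = x*sin(90 degrees) + y*cos(90 degrees) = x

Substituting into x + y:
(-y) + (x)
= x - y

This differs from the original expression x + y, so it is NOT invariant.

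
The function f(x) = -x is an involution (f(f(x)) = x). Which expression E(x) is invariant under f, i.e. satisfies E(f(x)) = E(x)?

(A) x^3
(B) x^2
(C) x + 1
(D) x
B

Replace x by f(x) = -x in each option and simplify. As a quick numerical cross-check, also compare E(4) with E(f(4)) = E(-4).

(A) x^3  ->  (-x)^3 = -x^3; check: E(4) = 64 but E(-4) = -64.   [not invariant]
(B) x^2  ->  (-x)^2, which simplifies back to x^2; check: E(4) = 16, E(-4) = 16.   [invariant]
(C) x + 1  ->  (-x) + 1 = 1 - x; check: E(4) = 5 but E(-4) = -3.   [not invariant]
(D) x  ->  (-x) = -x; check: E(4) = 4 but E(-4) = -4.   [not invariant]

Only (B) is unchanged. E is symmetric under swapping x with f(x) = -x, which is exactly what an involution does.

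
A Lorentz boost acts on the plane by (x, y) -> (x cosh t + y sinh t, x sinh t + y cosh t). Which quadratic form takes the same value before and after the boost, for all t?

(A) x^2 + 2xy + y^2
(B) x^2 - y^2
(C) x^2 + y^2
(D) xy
B

Write x' = x cosh t + y sinh t, y' = x sinh t + y cosh t and substitute into each option:
(A) x^2 + 2xy + y^2: (x' + y')^2 with x' + y' = (x + y)(cosh t + sinh t) = (x + y)e^t, so it becomes (x + y)^2 e^(2t)   [not invariant for t != 0]
(B) x^2 - y^2: (x cosh t + y sinh t)^2 - (x sinh t + y cosh t)^2 = x^2(cosh^2 t - sinh^2 t) + 2xy(cosh t sinh t - sinh t cosh t) + y^2(sinh^2 t - cosh^2 t) = x^2 - y^2   [invariant, using cosh^2 t - sinh^2 t = 1]
(C) x^2 + y^2: (x cosh t + y sinh t)^2 + (x sinh t + y cosh t)^2 = (x^2 + y^2)(cosh^2 t + sinh^2 t) + 4xy sinh t cosh t = (x^2 + y^2) cosh 2t + 2xy sinh 2t   [not invariant for t != 0]
(D) xy: (x cosh t + y sinh t)(x sinh t + y cosh t) = xy(cosh^2 t + sinh^2 t) + (x^2 + y^2) sinh t cosh t = xy cosh 2t + (x^2 + y^2)(sinh 2t)/2   [not invariant for t != 0]

Only (B) x^2 - y^2 is unchanged; it is the Minkowski form preserved by Lorentz boosts, just as x^2 + y^2 is preserved by ordinary rotations.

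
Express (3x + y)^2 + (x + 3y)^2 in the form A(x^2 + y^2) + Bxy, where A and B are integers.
10(x^2 + y^2) + 12xy

Expanding: (3x + y)^2 = 9x^2 + 6xy + y^2
(x + 3y)^2 = x^2 + 6xy + 9y^2
Sum = (9+1)(x^2+y^2) + 12xy = 10(x^2 + y^2) + 12xy
This is symmetric in x and y.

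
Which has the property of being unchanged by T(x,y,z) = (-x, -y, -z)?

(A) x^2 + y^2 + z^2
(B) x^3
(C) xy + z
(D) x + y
A

Apply T(x,y,z) = (-x, -y, -z) to each option, i.e. replace (x, y, z) by the transformed coordinates.
Substitute the transformed coordinates into each option and compare with the original:
(A) x^2 + y^2 + z^2  ->  (-x)^2 + (-y)^2 + (-z)^2 = x^2 + y^2 + z^2   [equals x^2 + y^2 + z^2: invariant]
(B) x^3  ->  (-x)^3 = -x^3   [differs from x^3: not invariant]
(C) xy + z  ->  (-x)(-y) + (-z) = xy - z   [differs from xy + z: not invariant]
(D) x + y  ->  (-x) + (-y) = -x - y   [differs from x + y: not invariant]

Only option (A), x^2 + y^2 + z^2, is unchanged by the transformation.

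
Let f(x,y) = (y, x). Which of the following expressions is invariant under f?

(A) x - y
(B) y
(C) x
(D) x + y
D

For f(x,y) = (y, x):
After applying f: x' = y, y' = x. So x' + y' = y + x = x + y.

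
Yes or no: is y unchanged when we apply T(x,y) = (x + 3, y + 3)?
No

Substitute T(x,y) = (x + 3, y + 3) into the expression and compare with the original.

Original: y
After applying T: (y + 3) = y + 3

This differs from the original y (difference: 3), so the expression is NOT invariant.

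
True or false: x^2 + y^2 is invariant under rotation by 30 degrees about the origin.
True

Applying rotation by 30 degrees: x' = x*cos(30 degrees) - y*sin(30 degrees) = sqrt(3)x/2 - y/2, y' = x*sin(30 degrees) + y*cos(30 degrees) = x/2 + sqrt(3)y/2

Substituting into x^2 + y^2:
(sqrt(3)x/2 - y/2)^2 + (x/2 + sqrt(3)y/2)^2
= x^2 + y^2

This equals the original expression x^2 + y^2, so it IS invariant.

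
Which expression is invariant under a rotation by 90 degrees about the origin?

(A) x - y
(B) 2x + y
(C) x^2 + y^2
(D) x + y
C

A rotation by 90 degrees sends (x, y) to (-y, x).
Substitute the transformed coordinates into each option and compare with the original:
(A) x - y  ->  (-y) - (x) = -x - y   [differs from x - y: not invariant]
(B) 2x + y  ->  2(-y) + (x) = x - 2y   [differs from 2x + y: not invariant]
(C) x^2 + y^2  ->  (-y)^2 + (x)^2 = x^2 + y^2   [equals x^2 + y^2: invariant]
(D) x + y  ->  (-y) + (x) = x - y   [differs from x + y: not invariant]

Only option (C), x^2 + y^2, is unchanged by the transformation.
Geometrically, x^2 + y^2 is the squared distance from the origin, which every rotation about the origin preserves.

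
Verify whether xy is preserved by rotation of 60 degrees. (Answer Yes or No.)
No

Applying rotation by 60 degrees: x' = x*cos(60 degrees) - y*sin(60 degrees) = x/2 - sqrt(3)y/2, y' = x*sin(60 degrees) + y*cos(60 degrees) = sqrt(3)x/2 + y/2

Substituting into xy:
(x/2 - sqrt(3)y/2)(sqrt(3)x/2 + y/2)
= sqrt(3)x^2/4 - xy/2 - sqrt(3)y^2/4

This differs from the original expression xy, so it is NOT invariant.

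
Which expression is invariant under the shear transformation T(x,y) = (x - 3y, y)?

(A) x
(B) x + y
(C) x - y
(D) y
D

Under the shear T(x,y) = (x - 3y, y):
Substitute the transformed coordinates into each option and compare with the original:
(A) x  ->  (x - 3y) = x - 3y   [differs from x: not invariant]
(B) x + y  ->  (x - 3y) + (y) = x - 2y   [differs from x + y: not invariant]
(C) x - y  ->  (x - 3y) - (y) = x - 4y   [differs from x - y: not invariant]
(D) y  ->  (y) = y   [equals y: invariant]

Only option (D), y, is unchanged by the transformation.
A horizontal shear moves points parallel to the x-axis, so the y-coordinate (and any function of y alone) is unchanged.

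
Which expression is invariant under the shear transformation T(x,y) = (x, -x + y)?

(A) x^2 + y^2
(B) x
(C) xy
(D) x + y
B

Under the shear T(x,y) = (x, -x + y):
Substitute the transformed coordinates into each option and compare with the original:
(A) x^2 + y^2  ->  (x)^2 + (-x + y)^2 = 2x^2 - 2xy + y^2   [differs from x^2 + y^2: not invariant]
(B) x  ->  (x) = x   [equals x: invariant]
(C) xy  ->  (x)(-x + y) = -x^2 + xy   [differs from xy: not invariant]
(D) x + y  ->  (x) + (-x + y) = y   [differs from x + y: not invariant]

Only option (B), x, is unchanged by the transformation.
A vertical shear moves points parallel to the y-axis, so the x-coordinate (and any function of x alone) is unchanged.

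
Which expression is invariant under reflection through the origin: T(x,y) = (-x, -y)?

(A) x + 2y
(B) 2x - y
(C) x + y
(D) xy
D

The map is reflection through the origin: T(x,y) = (-x, -y).
Substitute the transformed coordinates into each option and compare with the original:
(A) x + 2y  ->  (-x) + 2(-y) = -x - 2y   [differs from x + 2y: not invariant]
(B) 2x - y  ->  2(-x) - (-y) = -2x + y   [differs from 2x - y: not invariant]
(C) x + y  ->  (-x) + (-y) = -x - y   [differs from x + y: not invariant]
(D) xy  ->  (-x)(-y) = xy   [equals xy: invariant]

Only option (D), xy, is unchanged by the transformation.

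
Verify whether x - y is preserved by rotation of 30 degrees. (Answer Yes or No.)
No

Applying rotation by 30 degrees: x' = x*cos(30 degrees) - y*sin(30 degrees) = sqrt(3)x/2 - y/2, y' = x*sin(30 degrees) + y*cos(30 degrees) = x/2 + sqrt(3)y/2

Substituting into x - y:
(sqrt(3)x/2 - y/2) - (x/2 + sqrt(3)y/2)
= -x/2 + sqrt(3)x/2 - sqrt(3)y/2 - y/2

This differs from the original expression x - y, so it is NOT invariant.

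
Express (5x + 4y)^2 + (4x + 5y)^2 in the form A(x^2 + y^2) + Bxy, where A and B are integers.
41(x^2 + y^2) + 80xy

Expanding: (5x + 4y)^2 = 25x^2 + 40xy + 16y^2
(4x + 5y)^2 = 16x^2 + 40xy + 25y^2
Sum = (25+16)(x^2+y^2) + 80xy = 41(x^2 + y^2) + 80xy
This is symmetric in x and y.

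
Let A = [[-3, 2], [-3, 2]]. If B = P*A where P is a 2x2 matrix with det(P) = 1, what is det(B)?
0

By the multiplicative property of determinants, det(B) = det(P*A) = det(P) * det(A) = det(A),
so the determinant is invariant under multiplication by any determinant-1 matrix; we just need det(A).

det(A) = (-3)(2) - (2)(-3) = -6 - (-6) = 0

Therefore det(B) = 1 * 0 = 0.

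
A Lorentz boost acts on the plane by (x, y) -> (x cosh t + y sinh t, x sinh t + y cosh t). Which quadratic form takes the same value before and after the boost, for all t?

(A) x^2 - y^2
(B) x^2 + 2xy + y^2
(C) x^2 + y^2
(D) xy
A

Write x' = x cosh t + y sinh t, y' = x sinh t + y cosh t and substitute into each option:
(A) x^2 - y^2: (x cosh t + y sinh t)^2 - (x sinh t + y cosh t)^2 = x^2(cosh^2 t - sinh^2 t) + 2xy(cosh t sinh t - sinh t cosh t) + y^2(sinh^2 t - cosh^2 t) = x^2 - y^2   [invariant, using cosh^2 t - sinh^2 t = 1]
(B) x^2 + 2xy + y^2: (x' + y')^2 with x' + y' = (x + y)(cosh t + sinh t) = (x + y)e^t, so it becomes (x + y)^2 e^(2t)   [not invariant for t != 0]
(C) x^2 + y^2: (x cosh t + y sinh t)^2 + (x sinh t + y cosh t)^2 = (x^2 + y^2)(cosh^2 t + sinh^2 t) + 4xy sinh t cosh t = (x^2 + y^2) cosh 2t + 2xy sinh 2t   [not invariant for t != 0]
(D) xy: (x cosh t + y sinh t)(x sinh t + y cosh t) = xy(cosh^2 t + sinh^2 t) + (x^2 + y^2) sinh t cosh t = xy cosh 2t + (x^2 + y^2)(sinh 2t)/2   [not invariant for t != 0]

Only (A) x^2 - y^2 is unchanged; it is the Minkowski form preserved by Lorentz boosts, just as x^2 + y^2 is preserved by ordinary rotations.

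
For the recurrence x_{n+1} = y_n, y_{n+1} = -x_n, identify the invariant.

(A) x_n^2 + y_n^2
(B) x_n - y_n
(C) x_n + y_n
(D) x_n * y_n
A

For the recurrence x_{n+1} = y_n, y_{n+1} = -x_n:

x_{n+1}^2 + y_{n+1}^2 = y_n^2 + (-x_n)^2 = x_n^2 + y_n^2
The sum of squares is conserved (like energy in a harmonic oscillator).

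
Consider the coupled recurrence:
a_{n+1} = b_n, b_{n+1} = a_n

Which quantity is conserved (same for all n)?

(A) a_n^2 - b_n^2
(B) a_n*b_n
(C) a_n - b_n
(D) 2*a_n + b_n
B

Replace a_n by a_{n+1} = b_n and b_n by b_{n+1} = a_n in each option and simplify:
(A) a_n^2 - b_n^2  ->  (b_n)^2 - (a_n)^2 = -a_n^2 + b_n^2   [not conserved]
(B) a_n*b_n  ->  (b_n)*(a_n) = a_n*b_n   [conserved]
(C) a_n - b_n  ->  (b_n) - (a_n) = -a_n + b_n   [not conserved]
(D) 2*a_n + b_n  ->  2*(b_n) + (a_n) = a_n + 2*b_n   [not conserved]

Only (B) a_n*b_n returns to itself after one step, so it is the conserved quantity.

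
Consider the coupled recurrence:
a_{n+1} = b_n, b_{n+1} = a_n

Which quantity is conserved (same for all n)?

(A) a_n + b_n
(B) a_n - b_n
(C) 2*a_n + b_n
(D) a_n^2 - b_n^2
A

Replace a_n by a_{n+1} = b_n and b_n by b_{n+1} = a_n in each option and simplify:
(A) a_n + b_n  ->  (b_n) + (a_n) = a_n + b_n   [conserved]
(B) a_n - b_n  ->  (b_n) - (a_n) = -a_n + b_n   [not conserved]
(C) 2*a_n + b_n  ->  2*(b_n) + (a_n) = a_n + 2*b_n   [not conserved]
(D) a_n^2 - b_n^2  ->  (b_n)^2 - (a_n)^2 = -a_n^2 + b_n^2   [not conserved]

Only (A) a_n + b_n returns to itself after one step, so it is the conserved quantity.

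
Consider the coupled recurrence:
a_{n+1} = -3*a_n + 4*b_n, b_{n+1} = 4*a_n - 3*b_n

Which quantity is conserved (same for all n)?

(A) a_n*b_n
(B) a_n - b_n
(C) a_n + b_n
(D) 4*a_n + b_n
C

Replace a_n by a_{n+1} = -3*a_n + 4*b_n and b_n by b_{n+1} = 4*a_n - 3*b_n in each option and simplify:
(A) a_n*b_n  ->  (-3*a_n + 4*b_n)*(4*a_n - 3*b_n) = -12*a_n^2 + 25*a_n*b_n - 12*b_n^2   [not conserved]
(B) a_n - b_n  ->  (-3*a_n + 4*b_n) - (4*a_n - 3*b_n) = -7*a_n + 7*b_n   [not conserved]
(C) a_n + b_n  ->  (-3*a_n + 4*b_n) + (4*a_n - 3*b_n) = a_n + b_n   [conserved]
(D) 4*a_n + b_n  ->  4*(-3*a_n + 4*b_n) + (4*a_n - 3*b_n) = -8*a_n + 13*b_n   [not conserved]

Only (C) a_n + b_n returns to itself after one step, so it is the conserved quantity.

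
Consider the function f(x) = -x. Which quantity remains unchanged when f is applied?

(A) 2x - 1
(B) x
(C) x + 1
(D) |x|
D

For f(x) = -x:
Applying f replaces x by -x. Since |-x| = |x|, the absolute value is unchanged by f, whereas x -> -x, 2x - 1 -> -2x - 1 and x + 1 -> -x + 1 all change.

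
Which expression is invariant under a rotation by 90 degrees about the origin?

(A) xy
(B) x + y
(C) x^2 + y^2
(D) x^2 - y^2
C

A rotation by 90 degrees sends (x, y) to (-y, x).
Substitute the transformed coordinates into each option and compare with the original:
(A) xy  ->  (-y)(x) = -xy   [differs from xy: not invariant]
(B) x + y  ->  (-y) + (x) = x - y   [differs from x + y: not invariant]
(C) x^2 + y^2  ->  (-y)^2 + (x)^2 = x^2 + y^2   [equals x^2 + y^2: invariant]
(D) x^2 - y^2  ->  (-y)^2 - (x)^2 = -x^2 + y^2   [differs from x^2 - y^2: not invariant]

Only option (C), x^2 + y^2, is unchanged by the transformation.
Geometrically, x^2 + y^2 is the squared distance from the origin, which every rotation about the origin preserves.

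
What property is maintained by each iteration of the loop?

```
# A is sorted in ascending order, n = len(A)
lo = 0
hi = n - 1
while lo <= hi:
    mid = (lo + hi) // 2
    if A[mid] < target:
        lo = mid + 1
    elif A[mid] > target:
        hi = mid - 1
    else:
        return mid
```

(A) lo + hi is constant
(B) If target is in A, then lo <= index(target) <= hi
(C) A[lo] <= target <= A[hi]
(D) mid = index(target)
B

A loop invariant must hold before the first iteration and be re-established by every execution of the body.

(B) If target is in A, then lo <= index(target) <= hi: Before the loop [lo, hi] = [0, n-1] covers every index. When A[mid] < target, sortedness puts target strictly to the right of mid, so setting lo = mid + 1 keeps index(target) in [lo, hi]; symmetrically for hi = mid - 1. Hence 'if target is in A then lo <= index(target) <= hi' holds after every iteration, and when lo > hi it proves target is absent.

The other options fail:
(A) lo + hi is constant: each iteration moves exactly one of lo, hi, so lo + hi changes (e.g. 0 + (n-1) becomes (mid+1) + (n-1)).
(C) A[lo] <= target <= A[hi]: fails when target is not in A (e.g. target < A[0] already violates it before the loop), so it is not maintained in general.
(D) mid = index(target): mid is just the current probe; it equals index(target) only on the iteration that returns.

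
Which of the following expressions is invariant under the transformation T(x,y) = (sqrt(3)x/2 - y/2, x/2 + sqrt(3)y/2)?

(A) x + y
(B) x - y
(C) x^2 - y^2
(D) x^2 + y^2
D

An expression E(x,y) is invariant under T if E(T(x,y)) = E(x,y). Here T(x,y) = (sqrt(3)x/2 - y/2, x/2 + sqrt(3)y/2).
Substitute the transformed coordinates into each option and compare with the original:
(A) x + y  ->  (sqrt(3)x/2 - y/2) + (x/2 + sqrt(3)y/2) = x/2 + sqrt(3)x/2 - y/2 + sqrt(3)y/2   [differs from x + y: not invariant]
(B) x - y  ->  (sqrt(3)x/2 - y/2) - (x/2 + sqrt(3)y/2) = -x/2 + sqrt(3)x/2 - sqrt(3)y/2 - y/2   [differs from x - y: not invariant]
(C) x^2 - y^2  ->  (sqrt(3)x/2 - y/2)^2 - (x/2 + sqrt(3)y/2)^2 = x^2/2 - sqrt(3)xy - y^2/2   [differs from x^2 - y^2: not invariant]
(D) x^2 + y^2  ->  (sqrt(3)x/2 - y/2)^2 + (x/2 + sqrt(3)y/2)^2 = x^2 + y^2   [equals x^2 + y^2: invariant]

Only option (D), x^2 + y^2, is unchanged by the transformation.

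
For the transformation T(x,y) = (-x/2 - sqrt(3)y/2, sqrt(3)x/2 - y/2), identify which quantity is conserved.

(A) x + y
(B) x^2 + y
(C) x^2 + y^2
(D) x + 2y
C

An expression E(x,y) is invariant under T if E(T(x,y)) = E(x,y). Here T(x,y) = (-x/2 - sqrt(3)y/2, sqrt(3)x/2 - y/2).
Substitute the transformed coordinates into each option and compare with the original:
(A) x + y  ->  (-x/2 - sqrt(3)y/2) + (sqrt(3)x/2 - y/2) = -x/2 + sqrt(3)x/2 - sqrt(3)y/2 - y/2   [differs from x + y: not invariant]
(B) x^2 + y  ->  (-x/2 - sqrt(3)y/2)^2 + (sqrt(3)x/2 - y/2) = x^2/4 + sqrt(3)xy/2 + sqrt(3)x/2 + 3y^2/4 - y/2   [differs from x^2 + y: not invariant]
(C) x^2 + y^2  ->  (-x/2 - sqrt(3)y/2)^2 + (sqrt(3)x/2 - y/2)^2 = x^2 + y^2   [equals x^2 + y^2: invariant]
(D) x + 2y  ->  (-x/2 - sqrt(3)y/2) + 2(sqrt(3)x/2 - y/2) = -x/2 + sqrt(3)x - y - sqrt(3)y/2   [differs from x + 2y: not invariant]

Only option (C), x^2 + y^2, is unchanged by the transformation.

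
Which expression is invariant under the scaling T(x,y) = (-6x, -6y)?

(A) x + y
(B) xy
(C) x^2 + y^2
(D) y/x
D

Under the uniform scaling T(x,y) = (-6x, -6y):
Substitute the transformed coordinates into each option and compare with the original:
(A) x + y  ->  (-6x) + (-6y) = -6x - 6y   [differs from x + y: not invariant]
(B) xy  ->  (-6x)(-6y) = 36xy   [differs from xy: not invariant]
(C) x^2 + y^2  ->  (-6x)^2 + (-6y)^2 = 36x^2 + 36y^2   [differs from x^2 + y^2: not invariant]
(D) y/x  ->  (-6y)/(-6x) = y/x   [equals y/x: invariant]

Only option (D), y/x, is unchanged by the transformation.
The common factor -6 cancels in a ratio of coordinates, while sums, products and sums of squares pick up factors of -6 or 36.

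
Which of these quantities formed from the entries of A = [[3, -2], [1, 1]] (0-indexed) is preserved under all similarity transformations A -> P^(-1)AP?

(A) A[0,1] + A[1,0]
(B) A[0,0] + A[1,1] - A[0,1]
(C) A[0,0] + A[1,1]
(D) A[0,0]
C

A[0,0] + A[1,1] is the trace of A. By the cyclic property of the trace, tr(P^(-1)AP) = tr(APP^(-1)) = tr(A), so it is the same for every matrix similar to A.

The other combinations are not similarity invariants. For example, take P = [[1, -1], [0, 1]] (det P = 1), so P^(-1) = [[1, 1], [0, 1]] and
B = P^(-1)AP = [[4, -5], [1, 0]].
Evaluating each option on A and on B:
(A) A[0,1] + A[1,0]: -1 for A, -4 for B -> changes
(B) A[0,0] + A[1,1] - A[0,1]: 6 for A, 9 for B -> changes
(C) A[0,0] + A[1,1]: 4 for A, 4 for B -> unchanged
(D) A[0,0]: 3 for A, 4 for B -> changes

Only (C) A[0,0] + A[1,1] = 4 survives (and it does so for every P, not just this one), so it is the invariant.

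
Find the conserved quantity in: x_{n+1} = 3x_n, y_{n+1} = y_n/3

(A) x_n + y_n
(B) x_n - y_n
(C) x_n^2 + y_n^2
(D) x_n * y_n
D

For the recurrence x_{n+1} = 3x_n, y_{n+1} = y_n/3:

x_{n+1} * y_{n+1} = (3x_n) * (y_n/3) = x_n * y_n
The product is conserved.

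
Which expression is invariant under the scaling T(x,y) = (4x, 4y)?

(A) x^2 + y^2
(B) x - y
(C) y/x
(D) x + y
C

Under the uniform scaling T(x,y) = (4x, 4y):
Substitute the transformed coordinates into each option and compare with the original:
(A) x^2 + y^2  ->  (4x)^2 + (4y)^2 = 16x^2 + 16y^2   [differs from x^2 + y^2: not invariant]
(B) x - y  ->  (4x) - (4y) = 4x - 4y   [differs from x - y: not invariant]
(C) y/x  ->  (4y)/(4x) = y/x   [equals y/x: invariant]
(D) x + y  ->  (4x) + (4y) = 4x + 4y   [differs from x + y: not invariant]

Only option (C), y/x, is unchanged by the transformation.
The common factor 4 cancels in a ratio of coordinates, while sums, products and sums of squares pick up factors of 4 or 16.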